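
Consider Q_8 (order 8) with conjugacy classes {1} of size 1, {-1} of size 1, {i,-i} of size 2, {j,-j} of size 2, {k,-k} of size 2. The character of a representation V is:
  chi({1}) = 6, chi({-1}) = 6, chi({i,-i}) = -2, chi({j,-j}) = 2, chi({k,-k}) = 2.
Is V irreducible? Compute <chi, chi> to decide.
Not irreducible (reducible): <chi, chi> = 12 > 1.

Justification: <chi, chi> = (1/|G|) sum_C |C| * |chi(C)|^2 = (1/8)[1*|6|^2 + 1*|6|^2 + 2*|-2|^2 + 2*|2|^2 + 2*|2|^2]
  = (1/8)[(36) + (36) + (8) + (8) + (8)] = 96/8 = 12.
A character is irreducible iff <chi, chi> = 1, so this representation is reducible.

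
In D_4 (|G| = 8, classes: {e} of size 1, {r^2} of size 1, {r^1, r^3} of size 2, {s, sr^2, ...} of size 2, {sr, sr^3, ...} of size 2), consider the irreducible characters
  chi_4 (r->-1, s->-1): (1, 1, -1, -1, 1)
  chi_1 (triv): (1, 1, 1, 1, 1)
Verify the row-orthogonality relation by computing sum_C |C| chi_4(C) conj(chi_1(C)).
Sum = 0; so <chi_4, chi_1> = 0 (distinct irreducibles are orthogonal).

Details: Compute term by term over conjugacy classes (|C| * chi_4(C) * conj(chi_1(C))):
  1*(1)*conj(1) + 1*(1)*conj(1) + 2*(-1)*conj(1) + 2*(-1)*conj(1) + 2*(1)*conj(1)
  = (1) + (1) + (-2) + (-2) + (2)
  = 0.
Dividing by |G| = 8 gives 0/8 = 0, matching the row-orthogonality relation <chi_4, chi_1> = [chi_4 = chi_1].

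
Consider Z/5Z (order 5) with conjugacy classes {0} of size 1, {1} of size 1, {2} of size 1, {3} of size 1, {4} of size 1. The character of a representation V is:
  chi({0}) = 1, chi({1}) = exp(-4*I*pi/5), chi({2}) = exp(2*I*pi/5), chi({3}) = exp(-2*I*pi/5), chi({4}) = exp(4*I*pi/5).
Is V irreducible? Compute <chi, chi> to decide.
Irreducible: <chi, chi> = 1.

Working: <chi, chi> = (1/|G|) sum_C |C| * |chi(C)|^2 = (1/5)[1*|1|^2 + 1*|exp(-4*I*pi/5)|^2 + 1*|exp(2*I*pi/5)|^2 + 1*|exp(-2*I*pi/5)|^2 + 1*|exp(4*I*pi/5)|^2]
  = (1/5)[(1) + (1) + (1) + (1) + (1)] = 5/5 = 1.
(Exp terms are combined using exp(i*s)*conj(exp(i*t)) = exp(i*(s-t)), and sums of them are collapsed using the identity that for every m > 1 the m distinct m-th roots of unity sum to 0, e.g. 1 + exp(2*I*pi/3) + exp(-2*I*pi/3) = 0.)
A character is irreducible iff <chi, chi> = 1, so this representation is irreducible.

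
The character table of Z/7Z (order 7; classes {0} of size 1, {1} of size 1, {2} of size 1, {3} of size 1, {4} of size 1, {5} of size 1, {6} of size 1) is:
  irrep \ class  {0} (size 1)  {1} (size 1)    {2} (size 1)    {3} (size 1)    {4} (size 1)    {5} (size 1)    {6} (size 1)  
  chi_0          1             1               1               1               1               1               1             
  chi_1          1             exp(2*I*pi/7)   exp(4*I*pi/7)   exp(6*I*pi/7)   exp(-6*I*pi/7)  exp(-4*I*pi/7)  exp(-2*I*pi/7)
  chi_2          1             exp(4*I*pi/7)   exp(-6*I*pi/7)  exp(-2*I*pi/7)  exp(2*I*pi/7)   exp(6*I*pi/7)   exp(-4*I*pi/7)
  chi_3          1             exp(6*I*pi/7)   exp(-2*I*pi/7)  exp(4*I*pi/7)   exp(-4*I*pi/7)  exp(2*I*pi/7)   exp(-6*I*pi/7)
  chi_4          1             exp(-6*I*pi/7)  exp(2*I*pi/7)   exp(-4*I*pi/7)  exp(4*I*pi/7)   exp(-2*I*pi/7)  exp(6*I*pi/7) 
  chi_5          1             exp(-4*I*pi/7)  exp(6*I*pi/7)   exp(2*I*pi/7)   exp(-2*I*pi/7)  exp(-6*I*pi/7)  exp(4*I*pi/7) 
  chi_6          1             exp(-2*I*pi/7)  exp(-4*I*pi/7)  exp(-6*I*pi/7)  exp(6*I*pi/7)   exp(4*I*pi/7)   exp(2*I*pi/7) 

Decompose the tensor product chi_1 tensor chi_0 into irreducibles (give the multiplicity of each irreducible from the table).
chi_1 tensor chi_0 = chi_1 (all other irreducibles have multiplicity 0).

Proof sketch: The character of a tensor product is the pointwise product (chi_1 * chi_0)(C) = chi_1(C) * chi_0(C):
  {0}: (1)*(1), {1}: (exp(2*I*pi/7))*(1), {2}: (exp(4*I*pi/7))*(1), {3}: (exp(6*I*pi/7))*(1), {4}: (exp(-6*I*pi/7))*(1), {5}: (exp(-4*I*pi/7))*(1), {6}: (exp(-2*I*pi/7))*(1)
so (chi_1 * chi_0) takes values
  {0} -> 1, {1} -> exp(2*I*pi/7), {2} -> exp(4*I*pi/7), {3} -> exp(6*I*pi/7), {4} -> exp(-6*I*pi/7), {5} -> exp(-4*I*pi/7), {6} -> exp(-2*I*pi/7).
Now take the inner product of this character with each irreducible chi from the table, <chi_1*chi_0, chi> = (1/7) sum_C |C| (chi_1*chi_0)(C) conj(chi(C)):
  <chi_1*chi_0, chi_0> = (1/7)[1*(1)*conj(1) + 1*(exp(2*I*pi/7))*conj(1) + 1*(exp(4*I*pi/7))*conj(1) + 1*(exp(6*I*pi/7))*conj(1) + 1*(exp(-6*I*pi/7))*conj(1) + 1*(exp(-4*I*pi/7))*conj(1) + 1*(exp(-2*I*pi/7))*conj(1)]
      = (1/7)[(1) + (exp(2*I*pi/7)) + (exp(4*I*pi/7)) + (exp(6*I*pi/7)) + (exp(-6*I*pi/7)) + (exp(-4*I*pi/7)) + (exp(-2*I*pi/7))] = 0/7 = 0
  <chi_1*chi_0, chi_1> = (1/7)[1*(1)*conj(1) + 1*(exp(2*I*pi/7))*conj(exp(2*I*pi/7)) + 1*(exp(4*I*pi/7))*conj(exp(4*I*pi/7)) + 1*(exp(6*I*pi/7))*conj(exp(6*I*pi/7)) + 1*(exp(-6*I*pi/7))*conj(exp(-6*I*pi/7)) + 1*(exp(-4*I*pi/7))*conj(exp(-4*I*pi/7)) + 1*(exp(-2*I*pi/7))*conj(exp(-2*I*pi/7))]
      = (1/7)[(1) + (1) + (1) + (1) + (1) + (1) + (1)] = 7/7 = 1
  <chi_1*chi_0, chi_2> = (1/7)[1*(1)*conj(1) + 1*(exp(2*I*pi/7))*conj(exp(4*I*pi/7)) + 1*(exp(4*I*pi/7))*conj(exp(-6*I*pi/7)) + 1*(exp(6*I*pi/7))*conj(exp(-2*I*pi/7)) + 1*(exp(-6*I*pi/7))*conj(exp(2*I*pi/7)) + 1*(exp(-4*I*pi/7))*conj(exp(6*I*pi/7)) + 1*(exp(-2*I*pi/7))*conj(exp(-4*I*pi/7))]
      = (1/7)[(1) + (exp(-2*I*pi/7)) + (exp(-4*I*pi/7)) + (exp(-6*I*pi/7)) + (exp(6*I*pi/7)) + (exp(4*I*pi/7)) + (exp(2*I*pi/7))] = 0/7 = 0
  <chi_1*chi_0, chi_3> = (1/7)[1*(1)*conj(1) + 1*(exp(2*I*pi/7))*conj(exp(6*I*pi/7)) + 1*(exp(4*I*pi/7))*conj(exp(-2*I*pi/7)) + 1*(exp(6*I*pi/7))*conj(exp(4*I*pi/7)) + 1*(exp(-6*I*pi/7))*conj(exp(-4*I*pi/7)) + 1*(exp(-4*I*pi/7))*conj(exp(2*I*pi/7)) + 1*(exp(-2*I*pi/7))*conj(exp(-6*I*pi/7))]
      = (1/7)[(1) + (exp(-4*I*pi/7)) + (exp(6*I*pi/7)) + (exp(2*I*pi/7)) + (exp(-2*I*pi/7)) + (exp(-6*I*pi/7)) + (exp(4*I*pi/7))] = 0/7 = 0
  <chi_1*chi_0, chi_4> = (1/7)[1*(1)*conj(1) + 1*(exp(2*I*pi/7))*conj(exp(-6*I*pi/7)) + 1*(exp(4*I*pi/7))*conj(exp(2*I*pi/7)) + 1*(exp(6*I*pi/7))*conj(exp(-4*I*pi/7)) + 1*(exp(-6*I*pi/7))*conj(exp(4*I*pi/7)) + 1*(exp(-4*I*pi/7))*conj(exp(-2*I*pi/7)) + 1*(exp(-2*I*pi/7))*conj(exp(6*I*pi/7))]
      = (1/7)[(1) + (exp(-6*I*pi/7)) + (exp(2*I*pi/7)) + (exp(-4*I*pi/7)) + (exp(4*I*pi/7)) + (exp(-2*I*pi/7)) + (exp(6*I*pi/7))] = 0/7 = 0
  <chi_1*chi_0, chi_5> = (1/7)[1*(1)*conj(1) + 1*(exp(2*I*pi/7))*conj(exp(-4*I*pi/7)) + 1*(exp(4*I*pi/7))*conj(exp(6*I*pi/7)) + 1*(exp(6*I*pi/7))*conj(exp(2*I*pi/7)) + 1*(exp(-6*I*pi/7))*conj(exp(-2*I*pi/7)) + 1*(exp(-4*I*pi/7))*conj(exp(-6*I*pi/7)) + 1*(exp(-2*I*pi/7))*conj(exp(4*I*pi/7))]
      = (1/7)[(1) + (exp(6*I*pi/7)) + (exp(-2*I*pi/7)) + (exp(4*I*pi/7)) + (exp(-4*I*pi/7)) + (exp(2*I*pi/7)) + (exp(-6*I*pi/7))] = 0/7 = 0
  <chi_1*chi_0, chi_6> = (1/7)[1*(1)*conj(1) + 1*(exp(2*I*pi/7))*conj(exp(-2*I*pi/7)) + 1*(exp(4*I*pi/7))*conj(exp(-4*I*pi/7)) + 1*(exp(6*I*pi/7))*conj(exp(-6*I*pi/7)) + 1*(exp(-6*I*pi/7))*conj(exp(6*I*pi/7)) + 1*(exp(-4*I*pi/7))*conj(exp(4*I*pi/7)) + 1*(exp(-2*I*pi/7))*conj(exp(2*I*pi/7))]
      = (1/7)[(1) + (exp(4*I*pi/7)) + (exp(-6*I*pi/7)) + (exp(-2*I*pi/7)) + (exp(2*I*pi/7)) + (exp(6*I*pi/7)) + (exp(-4*I*pi/7))] = 0/7 = 0
(Exp terms are combined using exp(i*s)*conj(exp(i*t)) = exp(i*(s-t)), and sums of them are collapsed using the identity that for every m > 1 the m distinct m-th roots of unity sum to 0, e.g. 1 + exp(2*I*pi/3) + exp(-2*I*pi/3) = 0.)
Hence the multiplicities are chi_1: 1. Dimension check: dim(chi_1)*dim(chi_0) = 1*1 = 1 and sum (mult * dim) = 1*1 = 1.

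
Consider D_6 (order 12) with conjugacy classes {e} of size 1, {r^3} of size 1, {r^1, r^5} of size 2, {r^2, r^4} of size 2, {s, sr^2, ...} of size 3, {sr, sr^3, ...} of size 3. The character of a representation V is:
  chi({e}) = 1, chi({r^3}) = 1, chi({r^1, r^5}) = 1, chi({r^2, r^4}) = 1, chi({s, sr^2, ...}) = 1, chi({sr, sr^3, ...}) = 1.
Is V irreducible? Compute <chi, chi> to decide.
Irreducible: <chi, chi> = 1.

Details: <chi, chi> = (1/|G|) sum_C |C| * |chi(C)|^2 = (1/12)[1*|1|^2 + 1*|1|^2 + 2*|1|^2 + 2*|1|^2 + 3*|1|^2 + 3*|1|^2]
  = (1/12)[(1) + (1) + (2) + (2) + (3) + (3)] = 12/12 = 1.
A character is irreducible iff <chi, chi> = 1, so this representation is irreducible.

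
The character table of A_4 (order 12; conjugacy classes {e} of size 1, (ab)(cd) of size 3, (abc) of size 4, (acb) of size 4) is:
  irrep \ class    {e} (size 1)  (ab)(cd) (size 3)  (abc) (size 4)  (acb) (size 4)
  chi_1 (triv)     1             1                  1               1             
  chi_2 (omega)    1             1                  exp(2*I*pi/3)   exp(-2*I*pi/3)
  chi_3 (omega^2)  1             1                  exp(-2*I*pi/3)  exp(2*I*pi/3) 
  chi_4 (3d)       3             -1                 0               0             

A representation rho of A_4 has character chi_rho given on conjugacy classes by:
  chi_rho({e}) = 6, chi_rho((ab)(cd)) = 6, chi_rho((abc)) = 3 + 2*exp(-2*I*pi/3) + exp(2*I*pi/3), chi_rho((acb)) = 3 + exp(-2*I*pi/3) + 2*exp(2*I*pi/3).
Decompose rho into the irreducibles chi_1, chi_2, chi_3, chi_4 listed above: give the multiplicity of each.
Multiplicities: chi_1: 3, chi_2: 1, chi_3: 2, chi_4: 0.

Derivation: Use <chi_rho, chi> = (1/|G|) sum_C |C| * chi_rho(C) * conj(chi(C)) with |G| = 12 for each irreducible chi in the table:
  <chi_rho, chi_1> = (1/12)[1*(6)*conj(1) + 3*(6)*conj(1) + 4*(3 + 2*exp(-2*I*pi/3) + exp(2*I*pi/3))*conj(1) + 4*(3 + exp(-2*I*pi/3) + 2*exp(2*I*pi/3))*conj(1)]
      = (1/12)[(6) + (18) + (12 + 8*exp(-2*I*pi/3) + 4*exp(2*I*pi/3)) + (12 + 4*exp(-2*I*pi/3) + 8*exp(2*I*pi/3))] = 36/12 = 3
  <chi_rho, chi_2> = (1/12)[1*(6)*conj(1) + 3*(6)*conj(1) + 4*(3 + 2*exp(-2*I*pi/3) + exp(2*I*pi/3))*conj(exp(2*I*pi/3)) + 4*(3 + exp(-2*I*pi/3) + 2*exp(2*I*pi/3))*conj(exp(-2*I*pi/3))]
      = (1/12)[(6) + (18) + (4 + 12*exp(-2*I*pi/3) + 8*exp(2*I*pi/3)) + (4 + 8*exp(-2*I*pi/3) + 12*exp(2*I*pi/3))] = 12/12 = 1
  <chi_rho, chi_3> = (1/12)[1*(6)*conj(1) + 3*(6)*conj(1) + 4*(3 + 2*exp(-2*I*pi/3) + exp(2*I*pi/3))*conj(exp(-2*I*pi/3)) + 4*(3 + exp(-2*I*pi/3) + 2*exp(2*I*pi/3))*conj(exp(2*I*pi/3))]
      = (1/12)[(6) + (18) + (8 + 4*exp(-2*I*pi/3) + 12*exp(2*I*pi/3)) + (8 + 12*exp(-2*I*pi/3) + 4*exp(2*I*pi/3))] = 24/12 = 2
  <chi_rho, chi_4> = (1/12)[1*(6)*conj(3) + 3*(6)*conj(-1) + 4*(3 + 2*exp(-2*I*pi/3) + exp(2*I*pi/3))*conj(0) + 4*(3 + exp(-2*I*pi/3) + 2*exp(2*I*pi/3))*conj(0)]
      = (1/12)[(18) + (-18) + (0) + (0)] = 0/12 = 0
(Exp terms are combined using exp(i*s)*conj(exp(i*t)) = exp(i*(s-t)), and sums of them are collapsed using the identity that for every m > 1 the m distinct m-th roots of unity sum to 0, e.g. 1 + exp(2*I*pi/3) + exp(-2*I*pi/3) = 0.)
Dimension check: dim(rho) = sum (mult * dim) = 3*1 + 1*1 + 2*1 + 0*3 = 6 = chi_rho(e) = 6.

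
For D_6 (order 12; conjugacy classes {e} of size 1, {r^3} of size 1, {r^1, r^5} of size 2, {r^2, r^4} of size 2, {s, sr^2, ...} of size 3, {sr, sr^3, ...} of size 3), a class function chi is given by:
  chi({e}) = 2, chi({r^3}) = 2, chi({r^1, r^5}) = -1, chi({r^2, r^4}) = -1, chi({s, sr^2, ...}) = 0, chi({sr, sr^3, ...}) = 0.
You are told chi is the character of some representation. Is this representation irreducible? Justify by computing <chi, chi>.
Irreducible: <chi, chi> = 1.

Reasoning: <chi, chi> = (1/|G|) sum_C |C| * |chi(C)|^2 = (1/12)[1*|2|^2 + 1*|2|^2 + 2*|-1|^2 + 2*|-1|^2 + 3*|0|^2 + 3*|0|^2]
  = (1/12)[(4) + (4) + (2) + (2) + (0) + (0)] = 12/12 = 1.
A character is irreducible iff <chi, chi> = 1, so this representation is irreducible.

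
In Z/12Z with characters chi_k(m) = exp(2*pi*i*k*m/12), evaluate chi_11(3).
chi_11(3) = zeta_12^33 = -I

Justification: chi_11(3) = zeta_12^(11*3) = zeta_12^33. Since zeta_12^12 = 1, this equals zeta_12^9 = exp(2*pi*i*9/12) = -I.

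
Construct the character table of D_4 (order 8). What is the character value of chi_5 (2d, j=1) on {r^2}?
Conjugacy classes: {e} of size 1, {r^2} of size 1, {r^1, r^3} of size 2, {s, sr^2, ...} of size 2, {sr, sr^3, ...} of size 2.
Character table:
  irrep \ class              {e} (size 1)  {r^2} (size 1)  {r^1, r^3} (size 2)  {s, sr^2, ...} (size 2)  {sr, sr^3, ...} (size 2)
  chi_1 (triv)               1             1               1                    1                        1                       
  chi_2 (sign: r->1, s->-1)  1             1               1                    -1                       -1                      
  chi_3 (r->-1, s->1)        1             1               -1                   1                        -1                      
  chi_4 (r->-1, s->-1)       1             1               -1                   -1                       1                       
  chi_5 (2d, j=1)            2             -2              0                    0                        0                       

Spot check: chi_5 (2d, j=1) on {r^2} = -2.

Why: D_4 has order 2*4 = 8 with 5 conjugacy classes, hence 5 irreducibles. Sum of squared dims 1 + 1 + 1 + 1 + 4 = 8 = |G|. Linear characters come from the abelianisation; the 2-dimensional irreps have character r^k -> 2*cos(2*pi*j*k/4), reflections -> 0.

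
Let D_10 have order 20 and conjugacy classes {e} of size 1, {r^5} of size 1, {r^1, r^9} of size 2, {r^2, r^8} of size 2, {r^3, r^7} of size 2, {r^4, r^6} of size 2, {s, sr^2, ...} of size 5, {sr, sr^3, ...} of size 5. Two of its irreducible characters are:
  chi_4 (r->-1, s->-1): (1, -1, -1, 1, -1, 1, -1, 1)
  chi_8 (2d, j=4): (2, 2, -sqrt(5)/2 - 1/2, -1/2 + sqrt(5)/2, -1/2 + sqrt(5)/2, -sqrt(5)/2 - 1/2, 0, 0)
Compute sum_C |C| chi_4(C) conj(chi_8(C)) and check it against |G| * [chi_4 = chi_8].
Sum = 0; so <chi_4, chi_8> = 0 (distinct irreducibles are orthogonal).

Solution. Compute term by term over conjugacy classes (|C| * chi_4(C) * conj(chi_8(C))):
  1*(1)*conj(2) + 1*(-1)*conj(2) + 2*(-1)*conj(-sqrt(5)/2 - 1/2) + 2*(1)*conj(-1/2 + sqrt(5)/2) + 2*(-1)*conj(-1/2 + sqrt(5)/2) + 2*(1)*conj(-sqrt(5)/2 - 1/2) + 5*(-1)*conj(0) + 5*(1)*conj(0)
  = (2) + (-2) + (1 + sqrt(5)) + (-1 + sqrt(5)) + (1 - sqrt(5)) + (-sqrt(5) - 1) + (0) + (0)
  = 0.
Dividing by |G| = 20 gives 0/20 = 0, matching the row-orthogonality relation <chi_4, chi_8> = [chi_4 = chi_8].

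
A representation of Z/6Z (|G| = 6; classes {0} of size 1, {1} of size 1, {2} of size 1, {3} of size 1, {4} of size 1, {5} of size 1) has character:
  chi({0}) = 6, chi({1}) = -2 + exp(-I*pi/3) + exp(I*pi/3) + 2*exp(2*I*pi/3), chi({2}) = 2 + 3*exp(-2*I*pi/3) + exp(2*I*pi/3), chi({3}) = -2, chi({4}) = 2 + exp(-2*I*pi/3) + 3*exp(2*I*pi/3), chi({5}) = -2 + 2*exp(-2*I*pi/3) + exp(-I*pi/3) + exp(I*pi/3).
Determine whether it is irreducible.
Not irreducible (reducible): <chi, chi> = 10 > 1.

Justification: <chi, chi> = (1/|G|) sum_C |C| * |chi(C)|^2 = (1/6)[1*|6|^2 + 1*|-2 + exp(-I*pi/3) + exp(I*pi/3) + 2*exp(2*I*pi/3)|^2 + 1*|2 + 3*exp(-2*I*pi/3) + exp(2*I*pi/3)|^2 + 1*|-2|^2 + 1*|2 + exp(-2*I*pi/3) + 3*exp(2*I*pi/3)|^2 + 1*|-2 + 2*exp(-2*I*pi/3) + exp(-I*pi/3) + exp(I*pi/3)|^2]
  = (1/6)[(36) + (7) + (3) + (4) + (3) + (7)] = 60/6 = 10.
(Exp terms are combined using exp(i*s)*conj(exp(i*t)) = exp(i*(s-t)), and sums of them are collapsed using the identity that for every m > 1 the m distinct m-th roots of unity sum to 0, e.g. 1 + exp(2*I*pi/3) + exp(-2*I*pi/3) = 0.)
A character is irreducible iff <chi, chi> = 1, so this representation is reducible.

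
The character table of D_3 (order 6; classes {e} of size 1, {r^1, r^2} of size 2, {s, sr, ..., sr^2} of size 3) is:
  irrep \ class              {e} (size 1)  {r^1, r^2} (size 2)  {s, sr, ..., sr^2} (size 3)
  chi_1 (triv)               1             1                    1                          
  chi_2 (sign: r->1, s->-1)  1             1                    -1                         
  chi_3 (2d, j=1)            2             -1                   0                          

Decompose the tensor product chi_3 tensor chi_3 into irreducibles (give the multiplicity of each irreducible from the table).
chi_3 tensor chi_3 = chi_1 + chi_2 + chi_3 (all other irreducibles have multiplicity 0).

Explanation: The character of a tensor product is the pointwise product (chi_3 * chi_3)(C) = chi_3(C) * chi_3(C):
  {e}: (2)*(2), {r^1, r^2}: (-1)*(-1), {s, sr, ..., sr^2}: (0)*(0)
so (chi_3 * chi_3) takes values
  {e} -> 4, {r^1, r^2} -> 1, {s, sr, ..., sr^2} -> 0.
Now take the inner product of this character with each irreducible chi from the table, <chi_3*chi_3, chi> = (1/6) sum_C |C| (chi_3*chi_3)(C) conj(chi(C)):
  <chi_3*chi_3, chi_1> = (1/6)[1*(4)*conj(1) + 2*(1)*conj(1) + 3*(0)*conj(1)]
      = (1/6)[(4) + (2) + (0)] = 6/6 = 1
  <chi_3*chi_3, chi_2> = (1/6)[1*(4)*conj(1) + 2*(1)*conj(1) + 3*(0)*conj(-1)]
      = (1/6)[(4) + (2) + (0)] = 6/6 = 1
  <chi_3*chi_3, chi_3> = (1/6)[1*(4)*conj(2) + 2*(1)*conj(-1) + 3*(0)*conj(0)]
      = (1/6)[(8) + (-2) + (0)] = 6/6 = 1
Hence the multiplicities are chi_1: 1, chi_2: 1, chi_3: 1. Dimension check: dim(chi_3)*dim(chi_3) = 2*2 = 4 and sum (mult * dim) = 1*1 + 1*1 + 1*2 = 4.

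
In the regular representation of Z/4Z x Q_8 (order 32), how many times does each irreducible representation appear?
Each irreducible V_i of dimension d_i appears with multiplicity d_i, i.e. rho_reg = (direct sum over all irreducibles V_i) d_i V_i. The irreducible dimensions for Z/4Z x Q_8 are 1, 1, 1, 1, 1, 1, 1, 1, 1, 1, 1, 1, 1, 1, 1, 1, 2, 2, 2, 2: 16 irreducibles of dimension 1, each with multiplicity 1; 4 irreducibles of dimension 2, each with multiplicity 2. Total dimension 16*1*1 + 4*2*2 = 32 = |G|.

Details: General theorem: in the regular representation of a finite group G, each irreducible appears with multiplicity equal to its dimension. Check: dim(rho_reg) = sum d_i^2 = 1 + 1 + 1 + 1 + 1 + 1 + 1 + 1 + 1 + 1 + 1 + 1 + 1 + 1 + 1 + 1 + 4 + 4 + 4 + 4 = 32 = |G|.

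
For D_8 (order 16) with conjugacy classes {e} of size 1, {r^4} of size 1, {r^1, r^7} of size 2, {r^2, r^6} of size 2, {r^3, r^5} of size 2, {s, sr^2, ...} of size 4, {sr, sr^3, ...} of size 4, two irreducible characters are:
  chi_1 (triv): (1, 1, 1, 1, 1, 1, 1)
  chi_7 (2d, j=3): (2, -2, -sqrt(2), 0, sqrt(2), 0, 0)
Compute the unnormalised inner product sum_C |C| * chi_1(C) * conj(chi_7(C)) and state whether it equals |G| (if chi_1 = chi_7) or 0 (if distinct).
Sum = 0; so <chi_1, chi_7> = 0 (distinct irreducibles are orthogonal).

Reasoning: Compute term by term over conjugacy classes (|C| * chi_1(C) * conj(chi_7(C))):
  1*(1)*conj(2) + 1*(1)*conj(-2) + 2*(1)*conj(-sqrt(2)) + 2*(1)*conj(0) + 2*(1)*conj(sqrt(2)) + 4*(1)*conj(0) + 4*(1)*conj(0)
  = (2) + (-2) + (-2*sqrt(2)) + (0) + (2*sqrt(2)) + (0) + (0)
  = 0.
Dividing by |G| = 16 gives 0/16 = 0, matching the row-orthogonality relation <chi_1, chi_7> = [chi_1 = chi_7].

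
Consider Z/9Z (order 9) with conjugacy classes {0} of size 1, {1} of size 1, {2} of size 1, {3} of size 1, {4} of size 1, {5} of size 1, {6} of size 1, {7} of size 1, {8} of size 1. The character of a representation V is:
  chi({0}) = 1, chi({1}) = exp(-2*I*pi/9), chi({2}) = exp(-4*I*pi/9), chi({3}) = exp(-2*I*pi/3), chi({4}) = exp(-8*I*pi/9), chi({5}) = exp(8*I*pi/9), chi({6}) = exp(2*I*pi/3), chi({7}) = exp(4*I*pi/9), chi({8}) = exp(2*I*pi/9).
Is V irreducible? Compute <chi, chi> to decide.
Irreducible: <chi, chi> = 1.

Explanation: <chi, chi> = (1/|G|) sum_C |C| * |chi(C)|^2 = (1/9)[1*|1|^2 + 1*|exp(-2*I*pi/9)|^2 + 1*|exp(-4*I*pi/9)|^2 + 1*|exp(-2*I*pi/3)|^2 + 1*|exp(-8*I*pi/9)|^2 + 1*|exp(8*I*pi/9)|^2 + 1*|exp(2*I*pi/3)|^2 + 1*|exp(4*I*pi/9)|^2 + 1*|exp(2*I*pi/9)|^2]
  = (1/9)[(1) + (1) + (1) + (1) + (1) + (1) + (1) + (1) + (1)] = 9/9 = 1.
(Exp terms are combined using exp(i*s)*conj(exp(i*t)) = exp(i*(s-t)), and sums of them are collapsed using the identity that for every m > 1 the m distinct m-th roots of unity sum to 0, e.g. 1 + exp(2*I*pi/3) + exp(-2*I*pi/3) = 0.)
A character is irreducible iff <chi, chi> = 1, so this representation is irreducible.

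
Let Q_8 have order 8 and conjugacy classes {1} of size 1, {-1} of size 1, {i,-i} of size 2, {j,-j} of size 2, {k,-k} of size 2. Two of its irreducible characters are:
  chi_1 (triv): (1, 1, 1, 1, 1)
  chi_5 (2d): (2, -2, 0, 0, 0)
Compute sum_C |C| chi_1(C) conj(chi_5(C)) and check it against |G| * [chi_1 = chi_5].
Sum = 0; so <chi_1, chi_5> = 0 (distinct irreducibles are orthogonal).

Compute term by term over conjugacy classes (|C| * chi_1(C) * conj(chi_5(C))):
  1*(1)*conj(2) + 1*(1)*conj(-2) + 2*(1)*conj(0) + 2*(1)*conj(0) + 2*(1)*conj(0)
  = (2) + (-2) + (0) + (0) + (0)
  = 0.
Dividing by |G| = 8 gives 0/8 = 0, matching the row-orthogonality relation <chi_1, chi_5> = [chi_1 = chi_5].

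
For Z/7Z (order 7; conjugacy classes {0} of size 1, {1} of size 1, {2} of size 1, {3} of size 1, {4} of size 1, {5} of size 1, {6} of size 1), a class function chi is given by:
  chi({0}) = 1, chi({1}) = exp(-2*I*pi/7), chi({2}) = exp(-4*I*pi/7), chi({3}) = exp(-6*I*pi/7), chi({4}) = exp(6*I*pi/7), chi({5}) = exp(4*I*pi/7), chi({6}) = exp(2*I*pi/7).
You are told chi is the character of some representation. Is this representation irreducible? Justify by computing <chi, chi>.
Irreducible: <chi, chi> = 1.

Details: <chi, chi> = (1/|G|) sum_C |C| * |chi(C)|^2 = (1/7)[1*|1|^2 + 1*|exp(-2*I*pi/7)|^2 + 1*|exp(-4*I*pi/7)|^2 + 1*|exp(-6*I*pi/7)|^2 + 1*|exp(6*I*pi/7)|^2 + 1*|exp(4*I*pi/7)|^2 + 1*|exp(2*I*pi/7)|^2]
  = (1/7)[(1) + (1) + (1) + (1) + (1) + (1) + (1)] = 7/7 = 1.
(Exp terms are combined using exp(i*s)*conj(exp(i*t)) = exp(i*(s-t)), and sums of them are collapsed using the identity that for every m > 1 the m distinct m-th roots of unity sum to 0, e.g. 1 + exp(2*I*pi/3) + exp(-2*I*pi/3) = 0.)
A character is irreducible iff <chi, chi> = 1, so this representation is irreducible.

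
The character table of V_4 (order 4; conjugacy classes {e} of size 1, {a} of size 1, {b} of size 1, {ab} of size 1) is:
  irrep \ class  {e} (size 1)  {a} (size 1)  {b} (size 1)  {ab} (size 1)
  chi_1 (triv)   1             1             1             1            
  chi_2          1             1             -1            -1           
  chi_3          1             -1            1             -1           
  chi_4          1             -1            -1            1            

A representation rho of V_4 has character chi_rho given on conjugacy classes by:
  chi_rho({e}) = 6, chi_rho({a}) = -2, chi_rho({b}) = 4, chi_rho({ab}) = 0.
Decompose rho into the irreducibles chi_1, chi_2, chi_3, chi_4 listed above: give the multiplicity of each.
Multiplicities: chi_1: 2, chi_2: 0, chi_3: 3, chi_4: 1.

Use <chi_rho, chi> = (1/|G|) sum_C |C| * chi_rho(C) * conj(chi(C)) with |G| = 4 for each irreducible chi in the table:
  <chi_rho, chi_1> = (1/4)[1*(6)*conj(1) + 1*(-2)*conj(1) + 1*(4)*conj(1) + 1*(0)*conj(1)]
      = (1/4)[(6) + (-2) + (4) + (0)] = 8/4 = 2
  <chi_rho, chi_2> = (1/4)[1*(6)*conj(1) + 1*(-2)*conj(1) + 1*(4)*conj(-1) + 1*(0)*conj(-1)]
      = (1/4)[(6) + (-2) + (-4) + (0)] = 0/4 = 0
  <chi_rho, chi_3> = (1/4)[1*(6)*conj(1) + 1*(-2)*conj(-1) + 1*(4)*conj(1) + 1*(0)*conj(-1)]
      = (1/4)[(6) + (2) + (4) + (0)] = 12/4 = 3
  <chi_rho, chi_4> = (1/4)[1*(6)*conj(1) + 1*(-2)*conj(-1) + 1*(4)*conj(-1) + 1*(0)*conj(1)]
      = (1/4)[(6) + (2) + (-4) + (0)] = 4/4 = 1
Dimension check: dim(rho) = sum (mult * dim) = 2*1 + 0*1 + 3*1 + 1*1 = 6 = chi_rho(e) = 6.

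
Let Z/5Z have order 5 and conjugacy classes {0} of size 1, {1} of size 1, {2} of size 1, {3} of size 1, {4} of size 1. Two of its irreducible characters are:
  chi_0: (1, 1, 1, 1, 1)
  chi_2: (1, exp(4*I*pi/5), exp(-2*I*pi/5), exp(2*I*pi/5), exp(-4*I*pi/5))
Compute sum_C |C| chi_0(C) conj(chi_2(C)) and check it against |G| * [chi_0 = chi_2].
Sum = 0; so <chi_0, chi_2> = 0 (distinct irreducibles are orthogonal).

Compute term by term over conjugacy classes (|C| * chi_0(C) * conj(chi_2(C))):
  1*(1)*conj(1) + 1*(1)*conj(exp(4*I*pi/5)) + 1*(1)*conj(exp(-2*I*pi/5)) + 1*(1)*conj(exp(2*I*pi/5)) + 1*(1)*conj(exp(-4*I*pi/5))
  = (1) + (exp(-4*I*pi/5)) + (exp(2*I*pi/5)) + (exp(-2*I*pi/5)) + (exp(4*I*pi/5))
  = 0.
(Exp terms are combined using exp(i*s)*conj(exp(i*t)) = exp(i*(s-t)), and sums of them are collapsed using the identity that for every m > 1 the m distinct m-th roots of unity sum to 0, e.g. 1 + exp(2*I*pi/3) + exp(-2*I*pi/3) = 0.)
Dividing by |G| = 5 gives 0/5 = 0, matching the row-orthogonality relation <chi_0, chi_2> = [chi_0 = chi_2].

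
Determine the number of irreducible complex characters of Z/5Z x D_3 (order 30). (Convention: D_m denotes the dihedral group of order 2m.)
15

Why: The number of irreducible complex representations of a finite group equals its number of conjugacy classes. For a direct product, #classes(G x H) = #classes(G) * #classes(H). Z/5Z has 5 classes (abelian), D_3 has 3 classes, so 5 * 3 = 15, so Z/5Z x D_3 (order 30) has exactly 15 irreducible complex representations.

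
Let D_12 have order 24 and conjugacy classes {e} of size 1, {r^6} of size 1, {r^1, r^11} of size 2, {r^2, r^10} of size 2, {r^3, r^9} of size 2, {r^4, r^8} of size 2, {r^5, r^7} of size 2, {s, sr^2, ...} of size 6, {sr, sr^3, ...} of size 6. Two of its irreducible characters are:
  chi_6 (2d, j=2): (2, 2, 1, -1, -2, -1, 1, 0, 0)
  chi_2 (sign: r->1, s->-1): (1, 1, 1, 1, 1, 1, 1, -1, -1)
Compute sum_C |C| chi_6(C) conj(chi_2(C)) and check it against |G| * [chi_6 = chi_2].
Sum = 0; so <chi_6, chi_2> = 0 (distinct irreducibles are orthogonal).

Argument: Compute term by term over conjugacy classes (|C| * chi_6(C) * conj(chi_2(C))):
  1*(2)*conj(1) + 1*(2)*conj(1) + 2*(1)*conj(1) + 2*(-1)*conj(1) + 2*(-2)*conj(1) + 2*(-1)*conj(1) + 2*(1)*conj(1) + 6*(0)*conj(-1) + 6*(0)*conj(-1)
  = (2) + (2) + (2) + (-2) + (-4) + (-2) + (2) + (0) + (0)
  = 0.
Dividing by |G| = 24 gives 0/24 = 0, matching the row-orthogonality relation <chi_6, chi_2> = [chi_6 = chi_2].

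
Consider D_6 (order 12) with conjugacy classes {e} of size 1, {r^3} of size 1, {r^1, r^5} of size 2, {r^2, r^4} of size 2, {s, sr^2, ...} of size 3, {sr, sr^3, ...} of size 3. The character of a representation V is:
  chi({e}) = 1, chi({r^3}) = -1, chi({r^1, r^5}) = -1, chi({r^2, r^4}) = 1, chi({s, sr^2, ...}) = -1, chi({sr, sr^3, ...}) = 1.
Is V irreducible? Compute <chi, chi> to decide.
Irreducible: <chi, chi> = 1.

Argument: <chi, chi> = (1/|G|) sum_C |C| * |chi(C)|^2 = (1/12)[1*|1|^2 + 1*|-1|^2 + 2*|-1|^2 + 2*|1|^2 + 3*|-1|^2 + 3*|1|^2]
  = (1/12)[(1) + (1) + (2) + (2) + (3) + (3)] = 12/12 = 1.
A character is irreducible iff <chi, chi> = 1, so this representation is irreducible.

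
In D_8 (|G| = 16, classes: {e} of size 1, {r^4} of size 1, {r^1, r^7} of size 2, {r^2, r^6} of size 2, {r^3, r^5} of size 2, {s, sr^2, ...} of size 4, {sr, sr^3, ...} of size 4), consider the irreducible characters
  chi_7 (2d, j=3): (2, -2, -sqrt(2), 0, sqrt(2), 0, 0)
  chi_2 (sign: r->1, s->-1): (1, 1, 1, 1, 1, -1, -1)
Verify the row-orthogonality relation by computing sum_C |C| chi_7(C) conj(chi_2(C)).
Sum = 0; so <chi_7, chi_2> = 0 (distinct irreducibles are orthogonal).

Details: Compute term by term over conjugacy classes (|C| * chi_7(C) * conj(chi_2(C))):
  1*(2)*conj(1) + 1*(-2)*conj(1) + 2*(-sqrt(2))*conj(1) + 2*(0)*conj(1) + 2*(sqrt(2))*conj(1) + 4*(0)*conj(-1) + 4*(0)*conj(-1)
  = (2) + (-2) + (-2*sqrt(2)) + (0) + (2*sqrt(2)) + (0) + (0)
  = 0.
Dividing by |G| = 16 gives 0/16 = 0, matching the row-orthogonality relation <chi_7, chi_2> = [chi_7 = chi_2].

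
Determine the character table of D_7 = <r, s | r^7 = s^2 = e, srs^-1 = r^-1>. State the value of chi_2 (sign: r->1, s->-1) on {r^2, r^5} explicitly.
Conjugacy classes: {e} of size 1, {r^1, r^6} of size 2, {r^2, r^5} of size 2, {r^3, r^4} of size 2, {s, sr, ..., sr^6} of size 7.
Character table:
  irrep \ class              {e} (size 1)  {r^1, r^6} (size 2)  {r^2, r^5} (size 2)  {r^3, r^4} (size 2)  {s, sr, ..., sr^6} (size 7)
  chi_1 (triv)               1             1                    1                    1                    1                          
  chi_2 (sign: r->1, s->-1)  1             1                    1                    1                    -1                         
  chi_3 (2d, j=1)            2             2*cos(2*pi/7)        -2*cos(3*pi/7)       -2*cos(pi/7)         0                          
  chi_4 (2d, j=2)            2             -2*cos(3*pi/7)       -2*cos(pi/7)         2*cos(2*pi/7)        0                          
  chi_5 (2d, j=3)            2             -2*cos(pi/7)         2*cos(2*pi/7)        -2*cos(3*pi/7)       0                          

Spot check: chi_2 (sign: r->1, s->-1) on {r^2, r^5} = 1.

Explanation: D_7 has order 2*7 = 14 with 5 conjugacy classes, hence 5 irreducibles. Sum of squared dims 1 + 1 + 4 + 4 + 4 = 14 = |G|. Linear characters come from the abelianisation; the 2-dimensional irreps have character r^k -> 2*cos(2*pi*j*k/7), reflections -> 0.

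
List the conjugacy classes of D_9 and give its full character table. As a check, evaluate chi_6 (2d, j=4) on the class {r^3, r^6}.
Conjugacy classes: {e} of size 1, {r^1, r^8} of size 2, {r^2, r^7} of size 2, {r^3, r^6} of size 2, {r^4, r^5} of size 2, {s, sr, ..., sr^8} of size 9.
Character table:
  irrep \ class              {e} (size 1)  {r^1, r^8} (size 2)  {r^2, r^7} (size 2)  {r^3, r^6} (size 2)  {r^4, r^5} (size 2)  {s, sr, ..., sr^8} (size 9)
  chi_1 (triv)               1             1                    1                    1                    1                    1                          
  chi_2 (sign: r->1, s->-1)  1             1                    1                    1                    1                    -1                         
  chi_3 (2d, j=1)            2             2*cos(2*pi/9)        2*cos(4*pi/9)        -1                   -2*cos(pi/9)         0                          
  chi_4 (2d, j=2)            2             2*cos(4*pi/9)        -2*cos(pi/9)         -1                   2*cos(2*pi/9)        0                          
  chi_5 (2d, j=3)            2             -1                   -1                   2                    -1                   0                          
  chi_6 (2d, j=4)            2             -2*cos(pi/9)         2*cos(2*pi/9)        -1                   2*cos(4*pi/9)        0                          

Spot check: chi_6 (2d, j=4) on {r^3, r^6} = -1.

Working: D_9 has order 2*9 = 18 with 6 conjugacy classes, hence 6 irreducibles. Sum of squared dims 1 + 1 + 4 + 4 + 4 + 4 = 18 = |G|. Linear characters come from the abelianisation; the 2-dimensional irreps have character r^k -> 2*cos(2*pi*j*k/9), reflections -> 0.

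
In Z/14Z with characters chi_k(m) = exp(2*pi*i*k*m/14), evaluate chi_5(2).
chi_5(2) = zeta_14^10 = exp(-4*I*pi/7)

Derivation: chi_5(2) = zeta_14^(5*2) = zeta_14^10. Since zeta_14^14 = 1, this equals zeta_14^10 = exp(2*pi*i*10/14) = exp(-4*I*pi/7).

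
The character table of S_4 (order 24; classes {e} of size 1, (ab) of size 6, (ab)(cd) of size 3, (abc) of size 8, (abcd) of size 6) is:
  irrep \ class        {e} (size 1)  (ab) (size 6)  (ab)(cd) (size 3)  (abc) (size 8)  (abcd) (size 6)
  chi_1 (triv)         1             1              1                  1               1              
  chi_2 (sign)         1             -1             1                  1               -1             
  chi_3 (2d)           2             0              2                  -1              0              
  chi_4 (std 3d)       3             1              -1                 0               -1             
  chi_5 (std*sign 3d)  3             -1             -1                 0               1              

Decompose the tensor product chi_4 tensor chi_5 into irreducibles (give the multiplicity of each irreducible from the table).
chi_4 tensor chi_5 = chi_2 + chi_3 + chi_4 + chi_5 (all other irreducibles have multiplicity 0).

Justification: The character of a tensor product is the pointwise product (chi_4 * chi_5)(C) = chi_4(C) * chi_5(C):
  {e}: (3)*(3), (ab): (1)*(-1), (ab)(cd): (-1)*(-1), (abc): (0)*(0), (abcd): (-1)*(1)
so (chi_4 * chi_5) takes values
  {e} -> 9, (ab) -> -1, (ab)(cd) -> 1, (abc) -> 0, (abcd) -> -1.
Now take the inner product of this character with each irreducible chi from the table, <chi_4*chi_5, chi> = (1/24) sum_C |C| (chi_4*chi_5)(C) conj(chi(C)):
  <chi_4*chi_5, chi_1> = (1/24)[1*(9)*conj(1) + 6*(-1)*conj(1) + 3*(1)*conj(1) + 8*(0)*conj(1) + 6*(-1)*conj(1)]
      = (1/24)[(9) + (-6) + (3) + (0) + (-6)] = 0/24 = 0
  <chi_4*chi_5, chi_2> = (1/24)[1*(9)*conj(1) + 6*(-1)*conj(-1) + 3*(1)*conj(1) + 8*(0)*conj(1) + 6*(-1)*conj(-1)]
      = (1/24)[(9) + (6) + (3) + (0) + (6)] = 24/24 = 1
  <chi_4*chi_5, chi_3> = (1/24)[1*(9)*conj(2) + 6*(-1)*conj(0) + 3*(1)*conj(2) + 8*(0)*conj(-1) + 6*(-1)*conj(0)]
      = (1/24)[(18) + (0) + (6) + (0) + (0)] = 24/24 = 1
  <chi_4*chi_5, chi_4> = (1/24)[1*(9)*conj(3) + 6*(-1)*conj(1) + 3*(1)*conj(-1) + 8*(0)*conj(0) + 6*(-1)*conj(-1)]
      = (1/24)[(27) + (-6) + (-3) + (0) + (6)] = 24/24 = 1
  <chi_4*chi_5, chi_5> = (1/24)[1*(9)*conj(3) + 6*(-1)*conj(-1) + 3*(1)*conj(-1) + 8*(0)*conj(0) + 6*(-1)*conj(1)]
      = (1/24)[(27) + (6) + (-3) + (0) + (-6)] = 24/24 = 1
Hence the multiplicities are chi_2: 1, chi_3: 1, chi_4: 1, chi_5: 1. Dimension check: dim(chi_4)*dim(chi_5) = 3*3 = 9 and sum (mult * dim) = 1*1 + 1*2 + 1*3 + 1*3 = 9.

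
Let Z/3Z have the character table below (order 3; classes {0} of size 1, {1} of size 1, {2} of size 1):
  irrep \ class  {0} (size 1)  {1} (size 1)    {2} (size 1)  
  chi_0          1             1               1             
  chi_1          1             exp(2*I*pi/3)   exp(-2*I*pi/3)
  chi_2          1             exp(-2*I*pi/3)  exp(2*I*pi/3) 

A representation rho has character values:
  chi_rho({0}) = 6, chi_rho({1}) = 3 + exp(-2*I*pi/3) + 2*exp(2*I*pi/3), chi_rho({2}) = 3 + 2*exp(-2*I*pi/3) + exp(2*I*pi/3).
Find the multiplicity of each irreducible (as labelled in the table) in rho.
Multiplicities: chi_0: 3, chi_1: 2, chi_2: 1.

Working: Use <chi_rho, chi> = (1/|G|) sum_C |C| * chi_rho(C) * conj(chi(C)) with |G| = 3 for each irreducible chi in the table:
  <chi_rho, chi_0> = (1/3)[1*(6)*conj(1) + 1*(3 + exp(-2*I*pi/3) + 2*exp(2*I*pi/3))*conj(1) + 1*(3 + 2*exp(-2*I*pi/3) + exp(2*I*pi/3))*conj(1)]
      = (1/3)[(6) + (3 + exp(-2*I*pi/3) + 2*exp(2*I*pi/3)) + (3 + 2*exp(-2*I*pi/3) + exp(2*I*pi/3))] = 9/3 = 3
  <chi_rho, chi_1> = (1/3)[1*(6)*conj(1) + 1*(3 + exp(-2*I*pi/3) + 2*exp(2*I*pi/3))*conj(exp(2*I*pi/3)) + 1*(3 + 2*exp(-2*I*pi/3) + exp(2*I*pi/3))*conj(exp(-2*I*pi/3))]
      = (1/3)[(6) + (2 + 3*exp(-2*I*pi/3) + exp(2*I*pi/3)) + (2 + exp(-2*I*pi/3) + 3*exp(2*I*pi/3))] = 6/3 = 2
  <chi_rho, chi_2> = (1/3)[1*(6)*conj(1) + 1*(3 + exp(-2*I*pi/3) + 2*exp(2*I*pi/3))*conj(exp(-2*I*pi/3)) + 1*(3 + 2*exp(-2*I*pi/3) + exp(2*I*pi/3))*conj(exp(2*I*pi/3))]
      = (1/3)[(6) + (1 + 2*exp(-2*I*pi/3) + 3*exp(2*I*pi/3)) + (1 + 3*exp(-2*I*pi/3) + 2*exp(2*I*pi/3))] = 3/3 = 1
(Exp terms are combined using exp(i*s)*conj(exp(i*t)) = exp(i*(s-t)), and sums of them are collapsed using the identity that for every m > 1 the m distinct m-th roots of unity sum to 0, e.g. 1 + exp(2*I*pi/3) + exp(-2*I*pi/3) = 0.)
Dimension check: dim(rho) = sum (mult * dim) = 3*1 + 2*1 + 1*1 = 6 = chi_rho(e) = 6.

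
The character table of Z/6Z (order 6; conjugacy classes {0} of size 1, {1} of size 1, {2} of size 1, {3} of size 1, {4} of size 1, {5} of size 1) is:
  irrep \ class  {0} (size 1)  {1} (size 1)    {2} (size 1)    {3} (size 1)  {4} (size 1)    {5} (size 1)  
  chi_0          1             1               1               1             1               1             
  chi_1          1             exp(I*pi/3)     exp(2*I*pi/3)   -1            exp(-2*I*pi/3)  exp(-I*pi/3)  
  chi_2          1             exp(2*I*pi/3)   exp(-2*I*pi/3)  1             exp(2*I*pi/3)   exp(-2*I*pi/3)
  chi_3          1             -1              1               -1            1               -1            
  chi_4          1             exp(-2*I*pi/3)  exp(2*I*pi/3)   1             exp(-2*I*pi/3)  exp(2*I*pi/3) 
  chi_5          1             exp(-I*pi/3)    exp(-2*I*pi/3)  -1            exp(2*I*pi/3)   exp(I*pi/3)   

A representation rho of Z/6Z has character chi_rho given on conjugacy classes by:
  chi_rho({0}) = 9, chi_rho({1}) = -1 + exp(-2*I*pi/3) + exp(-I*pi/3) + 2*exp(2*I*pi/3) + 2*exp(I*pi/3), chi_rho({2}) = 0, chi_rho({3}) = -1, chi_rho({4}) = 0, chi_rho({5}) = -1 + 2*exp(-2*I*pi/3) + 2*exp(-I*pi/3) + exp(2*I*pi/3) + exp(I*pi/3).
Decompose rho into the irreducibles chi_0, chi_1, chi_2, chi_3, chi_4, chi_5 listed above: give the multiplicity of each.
Multiplicities: chi_0: 1, chi_1: 2, chi_2: 2, chi_3: 2, chi_4: 1, chi_5: 1.

Argument: Use <chi_rho, chi> = (1/|G|) sum_C |C| * chi_rho(C) * conj(chi(C)) with |G| = 6 for each irreducible chi in the table:
  <chi_rho, chi_0> = (1/6)[1*(9)*conj(1) + 1*(-1 + exp(-2*I*pi/3) + exp(-I*pi/3) + 2*exp(2*I*pi/3) + 2*exp(I*pi/3))*conj(1) + 1*(0)*conj(1) + 1*(-1)*conj(1) + 1*(0)*conj(1) + 1*(-1 + 2*exp(-2*I*pi/3) + 2*exp(-I*pi/3) + exp(2*I*pi/3) + exp(I*pi/3))*conj(1)]
      = (1/6)[(9) + (-1 + exp(-2*I*pi/3) + exp(-I*pi/3) + 2*exp(2*I*pi/3) + 2*exp(I*pi/3)) + (0) + (-1) + (0) + (-1 + 2*exp(-2*I*pi/3) + 2*exp(-I*pi/3) + exp(2*I*pi/3) + exp(I*pi/3))] = 6/6 = 1
  <chi_rho, chi_1> = (1/6)[1*(9)*conj(1) + 1*(-1 + exp(-2*I*pi/3) + exp(-I*pi/3) + 2*exp(2*I*pi/3) + 2*exp(I*pi/3))*conj(exp(I*pi/3)) + 1*(0)*conj(exp(2*I*pi/3)) + 1*(-1)*conj(-1) + 1*(0)*conj(exp(-2*I*pi/3)) + 1*(-1 + 2*exp(-2*I*pi/3) + 2*exp(-I*pi/3) + exp(2*I*pi/3) + exp(I*pi/3))*conj(exp(-I*pi/3))]
      = (1/6)[(9) + (1 + exp(-2*I*pi/3) - exp(-I*pi/3) + 2*exp(I*pi/3)) + (0) + (1) + (0) + (1 + 2*exp(-I*pi/3) - exp(I*pi/3) + exp(2*I*pi/3))] = 12/6 = 2
  <chi_rho, chi_2> = (1/6)[1*(9)*conj(1) + 1*(-1 + exp(-2*I*pi/3) + exp(-I*pi/3) + 2*exp(2*I*pi/3) + 2*exp(I*pi/3))*conj(exp(2*I*pi/3)) + 1*(0)*conj(exp(-2*I*pi/3)) + 1*(-1)*conj(1) + 1*(0)*conj(exp(2*I*pi/3)) + 1*(-1 + 2*exp(-2*I*pi/3) + 2*exp(-I*pi/3) + exp(2*I*pi/3) + exp(I*pi/3))*conj(exp(-2*I*pi/3))]
      = (1/6)[(9) + (2) + (0) + (-1) + (0) + (2)] = 12/6 = 2
  <chi_rho, chi_3> = (1/6)[1*(9)*conj(1) + 1*(-1 + exp(-2*I*pi/3) + exp(-I*pi/3) + 2*exp(2*I*pi/3) + 2*exp(I*pi/3))*conj(-1) + 1*(0)*conj(1) + 1*(-1)*conj(-1) + 1*(0)*conj(1) + 1*(-1 + 2*exp(-2*I*pi/3) + 2*exp(-I*pi/3) + exp(2*I*pi/3) + exp(I*pi/3))*conj(-1)]
      = (1/6)[(9) + (1 - 2*exp(I*pi/3) - 2*exp(2*I*pi/3) - exp(-I*pi/3) - exp(-2*I*pi/3)) + (0) + (1) + (0) + (1 - exp(I*pi/3) - exp(2*I*pi/3) - 2*exp(-I*pi/3) - 2*exp(-2*I*pi/3))] = 12/6 = 2
  <chi_rho, chi_4> = (1/6)[1*(9)*conj(1) + 1*(-1 + exp(-2*I*pi/3) + exp(-I*pi/3) + 2*exp(2*I*pi/3) + 2*exp(I*pi/3))*conj(exp(-2*I*pi/3)) + 1*(0)*conj(exp(2*I*pi/3)) + 1*(-1)*conj(1) + 1*(0)*conj(exp(-2*I*pi/3)) + 1*(-1 + 2*exp(-2*I*pi/3) + 2*exp(-I*pi/3) + exp(2*I*pi/3) + exp(I*pi/3))*conj(exp(2*I*pi/3))]
      = (1/6)[(9) + (-1 + 2*exp(-2*I*pi/3) - exp(2*I*pi/3) + exp(I*pi/3)) + (0) + (-1) + (0) + (-1 + exp(-I*pi/3) - exp(-2*I*pi/3) + 2*exp(2*I*pi/3))] = 6/6 = 1
  <chi_rho, chi_5> = (1/6)[1*(9)*conj(1) + 1*(-1 + exp(-2*I*pi/3) + exp(-I*pi/3) + 2*exp(2*I*pi/3) + 2*exp(I*pi/3))*conj(exp(-I*pi/3)) + 1*(0)*conj(exp(-2*I*pi/3)) + 1*(-1)*conj(-1) + 1*(0)*conj(exp(2*I*pi/3)) + 1*(-1 + 2*exp(-2*I*pi/3) + 2*exp(-I*pi/3) + exp(2*I*pi/3) + exp(I*pi/3))*conj(exp(I*pi/3))]
      = (1/6)[(9) + (-2) + (0) + (1) + (0) + (-2)] = 6/6 = 1
(Exp terms are combined using exp(i*s)*conj(exp(i*t)) = exp(i*(s-t)), and sums of them are collapsed using the identity that for every m > 1 the m distinct m-th roots of unity sum to 0, e.g. 1 + exp(2*I*pi/3) + exp(-2*I*pi/3) = 0.)
Dimension check: dim(rho) = sum (mult * dim) = 1*1 + 2*1 + 2*1 + 2*1 + 1*1 + 1*1 = 9 = chi_rho(e) = 9.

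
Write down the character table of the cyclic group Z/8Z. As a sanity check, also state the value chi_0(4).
Character table of Z/8Z (irreps indexed chi_0,...,chi_7 with chi_k(m) = zeta_8^(k*m), zeta_8 = exp(2*pi*i/8)):
  irrep \ class  {0} (size 1)  {1} (size 1)    {2} (size 1)  {3} (size 1)    {4} (size 1)  {5} (size 1)    {6} (size 1)  {7} (size 1)  
  chi_0          1             1               1             1               1             1               1             1             
  chi_1          1             exp(I*pi/4)     I             exp(3*I*pi/4)   -1            exp(-3*I*pi/4)  -I            exp(-I*pi/4)  
  chi_2          1             I               -1            -I              1             I               -1            -I            
  chi_3          1             exp(3*I*pi/4)   -I            exp(I*pi/4)     -1            exp(-I*pi/4)    I             exp(-3*I*pi/4)
  chi_4          1             -1              1             -1              1             -1              1             -1            
  chi_5          1             exp(-3*I*pi/4)  I             exp(-I*pi/4)    -1            exp(I*pi/4)     -I            exp(3*I*pi/4) 
  chi_6          1             -I              -1            I               1             -I              -1            I             
  chi_7          1             exp(-I*pi/4)    -I            exp(-3*I*pi/4)  -1            exp(3*I*pi/4)   I             exp(I*pi/4)   

Spot check: chi_0(4) = zeta_8^(0*4) = zeta_8^0 = 1.

Reasoning: Z/8Z is abelian, so all 8 irreducible complex representations are 1-dimensional. They are given by chi_k(m) = zeta_8^(k*m) for k = 0,...,7. Row orthogonality: sum_m chi_k(m) conj(chi_l(m)) = 8 * [k = l].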